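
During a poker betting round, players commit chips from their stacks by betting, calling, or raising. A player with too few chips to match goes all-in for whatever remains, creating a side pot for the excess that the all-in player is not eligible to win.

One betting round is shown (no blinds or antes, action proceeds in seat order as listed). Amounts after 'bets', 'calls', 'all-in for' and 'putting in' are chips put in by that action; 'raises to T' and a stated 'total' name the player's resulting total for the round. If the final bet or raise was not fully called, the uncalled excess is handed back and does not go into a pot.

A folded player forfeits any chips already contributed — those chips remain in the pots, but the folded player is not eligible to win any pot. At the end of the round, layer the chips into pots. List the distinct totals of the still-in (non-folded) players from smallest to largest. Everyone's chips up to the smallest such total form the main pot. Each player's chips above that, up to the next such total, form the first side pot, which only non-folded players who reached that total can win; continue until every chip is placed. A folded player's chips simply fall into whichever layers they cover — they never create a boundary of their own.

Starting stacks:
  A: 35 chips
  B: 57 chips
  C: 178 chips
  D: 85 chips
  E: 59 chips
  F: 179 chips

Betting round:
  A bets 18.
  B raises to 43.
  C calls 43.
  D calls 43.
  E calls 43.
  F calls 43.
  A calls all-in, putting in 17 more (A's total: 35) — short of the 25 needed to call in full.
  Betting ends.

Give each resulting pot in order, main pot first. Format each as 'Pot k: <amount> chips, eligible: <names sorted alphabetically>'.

Pot 1: 210 chips, eligible: A, B, C, D, E, F
Pot 2: 40 chips, eligible: B, C, D, E, F

Derivation:
Contributions: A=35, B=43, C=43, D=43, E=43, F=43
Pot levels (distinct totals of non-folded players): 35, 43
Layer 1-35: 35 each from A, B, C, D, E, F = 35*6 = 210 chips; eligible A, B, C, D, E, F
Layer 36-43: 8 each from B, C, D, E, F = 8*5 = 40 chips; eligible B, C, D, E, F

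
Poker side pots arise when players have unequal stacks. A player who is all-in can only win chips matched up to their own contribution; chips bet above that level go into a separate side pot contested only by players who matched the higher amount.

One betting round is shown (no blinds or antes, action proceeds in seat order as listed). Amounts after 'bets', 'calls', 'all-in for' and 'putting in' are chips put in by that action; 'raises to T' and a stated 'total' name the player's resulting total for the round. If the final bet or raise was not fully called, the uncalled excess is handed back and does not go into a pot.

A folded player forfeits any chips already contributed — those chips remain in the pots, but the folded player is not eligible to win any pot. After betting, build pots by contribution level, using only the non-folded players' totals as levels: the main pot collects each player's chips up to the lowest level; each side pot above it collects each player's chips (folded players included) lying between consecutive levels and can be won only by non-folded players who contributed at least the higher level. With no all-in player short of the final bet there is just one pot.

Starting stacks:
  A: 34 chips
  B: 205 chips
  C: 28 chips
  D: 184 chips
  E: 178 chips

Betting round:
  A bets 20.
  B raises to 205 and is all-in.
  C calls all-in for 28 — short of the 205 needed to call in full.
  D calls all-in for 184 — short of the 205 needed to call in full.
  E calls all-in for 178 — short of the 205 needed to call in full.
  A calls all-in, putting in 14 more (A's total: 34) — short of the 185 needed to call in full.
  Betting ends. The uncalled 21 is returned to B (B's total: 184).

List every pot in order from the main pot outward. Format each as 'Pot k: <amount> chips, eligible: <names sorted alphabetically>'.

Pot 1: 140 chips, eligible: A, B, C, D, E
Pot 2: 24 chips, eligible: A, B, D, E
Pot 3: 432 chips, eligible: B, D, E
Pot 4: 12 chips, eligible: B, D

Derivation:
Contributions (after 21 returned to B): A=34, B=184, C=28, D=184, E=178
Pot levels (distinct totals of non-folded players): 28, 34, 178, 184
Layer 1-28: 28 each from A, B, C, D, E = 28*5 = 140 chips; eligible A, B, C, D, E
Layer 29-34: 6 each from A, B, D, E = 6*4 = 24 chips; eligible A, B, D, E
Layer 35-178: 144 each from B, D, E = 144*3 = 432 chips; eligible B, D, E
Layer 179-184: 6 each from B, D = 6*2 = 12 chips; eligible B, D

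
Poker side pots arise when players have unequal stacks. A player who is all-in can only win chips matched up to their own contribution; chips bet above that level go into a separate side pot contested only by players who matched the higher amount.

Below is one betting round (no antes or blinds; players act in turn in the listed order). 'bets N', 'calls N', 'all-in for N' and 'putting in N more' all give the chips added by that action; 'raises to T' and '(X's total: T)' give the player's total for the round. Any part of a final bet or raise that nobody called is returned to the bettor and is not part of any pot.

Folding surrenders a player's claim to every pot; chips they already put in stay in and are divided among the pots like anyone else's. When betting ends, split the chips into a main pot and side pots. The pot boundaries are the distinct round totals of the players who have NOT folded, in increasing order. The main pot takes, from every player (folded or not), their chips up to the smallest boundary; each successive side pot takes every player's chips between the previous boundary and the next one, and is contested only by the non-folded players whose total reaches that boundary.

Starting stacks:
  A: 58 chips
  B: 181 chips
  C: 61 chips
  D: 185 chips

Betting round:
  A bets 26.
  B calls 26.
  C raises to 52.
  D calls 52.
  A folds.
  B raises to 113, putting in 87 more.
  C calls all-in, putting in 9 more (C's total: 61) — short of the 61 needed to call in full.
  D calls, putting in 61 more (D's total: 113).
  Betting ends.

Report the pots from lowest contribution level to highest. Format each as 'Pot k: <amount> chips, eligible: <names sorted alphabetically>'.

Contributions: A=26, B=113, C=61, D=113
Folded: A
Pot levels (distinct totals of non-folded players): 61, 113
Layer 1-61: A 26 + B 61 + C 61 + D 61 = 209 chips; eligible B, C, D
Layer 62-113: 52 each from B, D = 52*2 = 104 chips; eligible B, D

Pot 1: 209 chips, eligible: B, C, D
Pot 2: 104 chips, eligible: B, D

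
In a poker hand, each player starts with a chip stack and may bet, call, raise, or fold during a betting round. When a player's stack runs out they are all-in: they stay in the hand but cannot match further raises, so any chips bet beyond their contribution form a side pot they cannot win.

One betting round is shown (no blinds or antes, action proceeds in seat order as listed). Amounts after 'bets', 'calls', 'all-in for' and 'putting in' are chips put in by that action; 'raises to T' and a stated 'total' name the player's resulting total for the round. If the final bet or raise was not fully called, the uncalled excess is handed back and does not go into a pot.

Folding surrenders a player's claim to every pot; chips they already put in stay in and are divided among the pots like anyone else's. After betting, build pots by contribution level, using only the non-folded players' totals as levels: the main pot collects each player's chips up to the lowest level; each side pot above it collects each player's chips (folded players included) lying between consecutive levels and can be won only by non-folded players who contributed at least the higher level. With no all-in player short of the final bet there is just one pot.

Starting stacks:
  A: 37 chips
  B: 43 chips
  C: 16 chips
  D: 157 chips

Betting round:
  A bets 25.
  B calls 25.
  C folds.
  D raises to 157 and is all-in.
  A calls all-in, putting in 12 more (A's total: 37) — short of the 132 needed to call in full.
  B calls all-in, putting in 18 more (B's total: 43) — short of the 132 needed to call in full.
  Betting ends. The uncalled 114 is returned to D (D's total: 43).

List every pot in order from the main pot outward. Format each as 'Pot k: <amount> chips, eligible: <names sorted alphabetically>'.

Contributions (after 114 returned to D): A=37, B=43, D=43
Folded: C
Pot levels (distinct totals of non-folded players): 37, 43
Layer 1-37: 37 each from A, B, D = 37*3 = 111 chips; eligible A, B, D
Layer 38-43: 6 each from B, D = 6*2 = 12 chips; eligible B, D

Pot 1: 111 chips, eligible: A, B, D
Pot 2: 12 chips, eligible: B, D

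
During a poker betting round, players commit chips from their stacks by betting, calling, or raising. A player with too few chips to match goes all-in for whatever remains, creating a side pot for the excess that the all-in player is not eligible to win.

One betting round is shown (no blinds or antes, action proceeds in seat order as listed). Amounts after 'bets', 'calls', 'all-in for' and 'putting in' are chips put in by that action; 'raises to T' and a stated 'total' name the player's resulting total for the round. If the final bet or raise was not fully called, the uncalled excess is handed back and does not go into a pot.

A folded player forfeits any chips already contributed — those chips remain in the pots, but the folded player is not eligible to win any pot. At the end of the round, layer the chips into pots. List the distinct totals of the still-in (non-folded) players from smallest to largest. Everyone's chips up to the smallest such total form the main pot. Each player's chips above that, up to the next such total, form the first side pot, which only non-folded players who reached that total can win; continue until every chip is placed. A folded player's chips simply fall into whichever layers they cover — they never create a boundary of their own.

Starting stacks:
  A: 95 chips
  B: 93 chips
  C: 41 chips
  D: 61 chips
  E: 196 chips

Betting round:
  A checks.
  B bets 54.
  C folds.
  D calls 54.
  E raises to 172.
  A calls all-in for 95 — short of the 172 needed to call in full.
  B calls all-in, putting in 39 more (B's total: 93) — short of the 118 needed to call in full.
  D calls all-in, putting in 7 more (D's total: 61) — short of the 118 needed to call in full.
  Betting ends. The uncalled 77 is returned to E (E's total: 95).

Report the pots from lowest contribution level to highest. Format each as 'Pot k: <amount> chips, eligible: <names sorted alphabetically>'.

Pot 1: 244 chips, eligible: A, B, D, E
Pot 2: 96 chips, eligible: A, B, E
Pot 3: 4 chips, eligible: A, E

Derivation:
Contributions (after 77 returned to E): A=95, B=93, D=61, E=95
Folded: C
Pot levels (distinct totals of non-folded players): 61, 93, 95
Layer 1-61: 61 each from A, B, D, E = 61*4 = 244 chips; eligible A, B, D, E
Layer 62-93: 32 each from A, B, E = 32*3 = 96 chips; eligible A, B, E
Layer 94-95: 2 each from A, E = 2*2 = 4 chips; eligible A, E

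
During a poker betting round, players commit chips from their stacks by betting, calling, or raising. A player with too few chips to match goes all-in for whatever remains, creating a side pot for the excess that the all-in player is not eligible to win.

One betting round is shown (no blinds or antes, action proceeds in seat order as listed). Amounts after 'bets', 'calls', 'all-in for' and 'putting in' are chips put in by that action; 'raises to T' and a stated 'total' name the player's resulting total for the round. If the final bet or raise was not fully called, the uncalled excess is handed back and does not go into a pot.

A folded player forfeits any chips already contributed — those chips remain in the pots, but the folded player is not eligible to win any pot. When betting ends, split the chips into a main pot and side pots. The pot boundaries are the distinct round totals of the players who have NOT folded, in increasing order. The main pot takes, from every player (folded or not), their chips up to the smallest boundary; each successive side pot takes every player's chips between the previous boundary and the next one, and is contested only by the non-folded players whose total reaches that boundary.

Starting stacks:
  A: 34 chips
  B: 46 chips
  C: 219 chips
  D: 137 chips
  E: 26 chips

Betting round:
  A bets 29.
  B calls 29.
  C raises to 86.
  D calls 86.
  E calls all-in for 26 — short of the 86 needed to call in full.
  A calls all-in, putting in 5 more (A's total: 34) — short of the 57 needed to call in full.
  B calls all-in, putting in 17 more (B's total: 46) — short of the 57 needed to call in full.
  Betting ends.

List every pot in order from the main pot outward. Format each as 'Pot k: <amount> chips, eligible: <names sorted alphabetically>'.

Contributions: A=34, B=46, C=86, D=86, E=26
Pot levels (distinct totals of non-folded players): 26, 34, 46, 86
Layer 1-26: 26 each from A, B, C, D, E = 26*5 = 130 chips; eligible A, B, C, D, E
Layer 27-34: 8 each from A, B, C, D = 8*4 = 32 chips; eligible A, B, C, D
Layer 35-46: 12 each from B, C, D = 12*3 = 36 chips; eligible B, C, D
Layer 47-86: 40 each from C, D = 40*2 = 80 chips; eligible C, D

Pot 1: 130 chips, eligible: A, B, C, D, E
Pot 2: 32 chips, eligible: A, B, C, D
Pot 3: 36 chips, eligible: B, C, D
Pot 4: 80 chips, eligible: C, D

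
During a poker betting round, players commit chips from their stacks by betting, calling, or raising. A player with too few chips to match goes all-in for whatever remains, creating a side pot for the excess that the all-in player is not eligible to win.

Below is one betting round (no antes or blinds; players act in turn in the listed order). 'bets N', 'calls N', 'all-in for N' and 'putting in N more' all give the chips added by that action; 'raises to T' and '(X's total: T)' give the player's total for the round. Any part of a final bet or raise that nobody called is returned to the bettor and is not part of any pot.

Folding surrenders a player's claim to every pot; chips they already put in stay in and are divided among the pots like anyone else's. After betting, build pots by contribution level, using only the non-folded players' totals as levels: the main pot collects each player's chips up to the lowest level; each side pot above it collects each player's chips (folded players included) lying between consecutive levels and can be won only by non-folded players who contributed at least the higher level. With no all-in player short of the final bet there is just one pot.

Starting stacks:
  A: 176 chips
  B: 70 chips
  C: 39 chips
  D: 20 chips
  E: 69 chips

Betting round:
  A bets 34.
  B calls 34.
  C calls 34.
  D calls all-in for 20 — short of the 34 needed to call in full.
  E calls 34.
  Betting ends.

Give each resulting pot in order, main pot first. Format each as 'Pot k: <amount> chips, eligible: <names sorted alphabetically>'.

Contributions: A=34, B=34, C=34, D=20, E=34
Pot levels (distinct totals of non-folded players): 20, 34
Layer 1-20: 20 each from A, B, C, D, E = 20*5 = 100 chips; eligible A, B, C, D, E
Layer 21-34: 14 each from A, B, C, E = 14*4 = 56 chips; eligible A, B, C, E

Pot 1: 100 chips, eligible: A, B, C, D, E
Pot 2: 56 chips, eligible: A, B, C, E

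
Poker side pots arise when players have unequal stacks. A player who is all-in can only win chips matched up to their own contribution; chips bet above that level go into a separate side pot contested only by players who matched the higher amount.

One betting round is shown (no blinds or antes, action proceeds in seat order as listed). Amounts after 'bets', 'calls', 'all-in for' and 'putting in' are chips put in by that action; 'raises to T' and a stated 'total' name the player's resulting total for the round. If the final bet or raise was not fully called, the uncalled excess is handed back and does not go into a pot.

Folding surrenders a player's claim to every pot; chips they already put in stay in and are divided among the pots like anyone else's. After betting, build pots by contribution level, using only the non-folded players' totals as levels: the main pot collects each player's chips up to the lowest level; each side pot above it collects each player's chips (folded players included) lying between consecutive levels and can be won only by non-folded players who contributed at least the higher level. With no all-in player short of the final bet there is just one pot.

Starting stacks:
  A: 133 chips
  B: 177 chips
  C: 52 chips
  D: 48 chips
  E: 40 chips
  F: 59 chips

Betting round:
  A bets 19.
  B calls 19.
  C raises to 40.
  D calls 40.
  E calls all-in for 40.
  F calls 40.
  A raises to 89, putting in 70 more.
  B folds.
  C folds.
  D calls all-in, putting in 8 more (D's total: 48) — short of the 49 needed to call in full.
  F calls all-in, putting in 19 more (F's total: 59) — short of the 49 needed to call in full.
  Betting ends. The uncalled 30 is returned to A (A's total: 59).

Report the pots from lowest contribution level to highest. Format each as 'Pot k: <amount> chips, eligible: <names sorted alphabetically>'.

Pot 1: 219 chips, eligible: A, D, E, F
Pot 2: 24 chips, eligible: A, D, F
Pot 3: 22 chips, eligible: A, F

Derivation:
Contributions (after 30 returned to A): A=59, B=19, C=40, D=48, E=40, F=59
Folded: B, C
Pot levels (distinct totals of non-folded players): 40, 48, 59
Layer 1-40: A 40 + B 19 + C 40 + D 40 + E 40 + F 40 = 219 chips; eligible A, D, E, F
Layer 41-48: 8 each from A, D, F = 8*3 = 24 chips; eligible A, D, F
Layer 49-59: 11 each from A, F = 11*2 = 22 chips; eligible A, F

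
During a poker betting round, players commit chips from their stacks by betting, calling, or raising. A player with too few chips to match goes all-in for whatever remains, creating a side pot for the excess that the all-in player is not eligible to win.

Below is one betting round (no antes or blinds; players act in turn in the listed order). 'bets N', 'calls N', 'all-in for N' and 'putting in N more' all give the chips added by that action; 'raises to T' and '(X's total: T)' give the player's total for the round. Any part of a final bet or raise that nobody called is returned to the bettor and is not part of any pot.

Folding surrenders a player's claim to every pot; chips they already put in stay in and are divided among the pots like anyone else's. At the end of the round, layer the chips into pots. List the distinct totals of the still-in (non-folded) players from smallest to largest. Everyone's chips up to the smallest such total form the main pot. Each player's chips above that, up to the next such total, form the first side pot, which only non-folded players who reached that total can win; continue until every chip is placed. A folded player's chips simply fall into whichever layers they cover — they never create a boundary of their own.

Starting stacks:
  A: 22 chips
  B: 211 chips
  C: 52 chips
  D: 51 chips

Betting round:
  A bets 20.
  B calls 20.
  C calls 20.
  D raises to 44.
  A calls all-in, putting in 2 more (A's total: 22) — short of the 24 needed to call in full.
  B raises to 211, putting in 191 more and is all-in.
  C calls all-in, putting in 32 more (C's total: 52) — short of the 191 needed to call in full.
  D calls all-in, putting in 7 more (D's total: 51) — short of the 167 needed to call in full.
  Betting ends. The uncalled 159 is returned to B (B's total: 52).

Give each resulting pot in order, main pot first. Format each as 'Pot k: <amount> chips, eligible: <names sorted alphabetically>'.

Pot 1: 88 chips, eligible: A, B, C, D
Pot 2: 87 chips, eligible: B, C, D
Pot 3: 2 chips, eligible: B, C

Derivation:
Contributions (after 159 returned to B): A=22, B=52, C=52, D=51
Pot levels (distinct totals of non-folded players): 22, 51, 52
Layer 1-22: 22 each from A, B, C, D = 22*4 = 88 chips; eligible A, B, C, D
Layer 23-51: 29 each from B, C, D = 29*3 = 87 chips; eligible B, C, D
Layer 52-52: 1 each from B, C = 1*2 = 2 chips; eligible B, C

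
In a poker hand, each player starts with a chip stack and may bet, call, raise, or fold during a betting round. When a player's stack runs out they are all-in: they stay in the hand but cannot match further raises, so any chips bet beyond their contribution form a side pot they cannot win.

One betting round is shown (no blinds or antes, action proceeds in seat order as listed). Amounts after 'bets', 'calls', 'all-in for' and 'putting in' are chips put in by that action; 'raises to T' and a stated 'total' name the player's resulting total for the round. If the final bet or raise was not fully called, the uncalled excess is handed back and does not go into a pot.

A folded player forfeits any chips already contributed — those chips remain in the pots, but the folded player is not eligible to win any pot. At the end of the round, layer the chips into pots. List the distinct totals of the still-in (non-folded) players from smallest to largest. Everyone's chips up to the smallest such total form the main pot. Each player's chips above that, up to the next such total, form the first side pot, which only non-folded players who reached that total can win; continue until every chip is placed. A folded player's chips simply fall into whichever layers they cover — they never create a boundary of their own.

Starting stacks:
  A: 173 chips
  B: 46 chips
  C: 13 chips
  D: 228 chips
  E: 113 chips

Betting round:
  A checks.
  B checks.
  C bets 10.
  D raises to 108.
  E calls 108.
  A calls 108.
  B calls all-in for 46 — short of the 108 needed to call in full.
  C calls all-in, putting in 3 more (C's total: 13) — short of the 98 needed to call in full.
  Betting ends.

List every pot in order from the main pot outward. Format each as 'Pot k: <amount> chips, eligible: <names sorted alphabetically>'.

Contributions: A=108, B=46, C=13, D=108, E=108
Pot levels (distinct totals of non-folded players): 13, 46, 108
Layer 1-13: 13 each from A, B, C, D, E = 13*5 = 65 chips; eligible A, B, C, D, E
Layer 14-46: 33 each from A, B, D, E = 33*4 = 132 chips; eligible A, B, D, E
Layer 47-108: 62 each from A, D, E = 62*3 = 186 chips; eligible A, D, E

Pot 1: 65 chips, eligible: A, B, C, D, E
Pot 2: 132 chips, eligible: A, B, D, E
Pot 3: 186 chips, eligible: A, D, E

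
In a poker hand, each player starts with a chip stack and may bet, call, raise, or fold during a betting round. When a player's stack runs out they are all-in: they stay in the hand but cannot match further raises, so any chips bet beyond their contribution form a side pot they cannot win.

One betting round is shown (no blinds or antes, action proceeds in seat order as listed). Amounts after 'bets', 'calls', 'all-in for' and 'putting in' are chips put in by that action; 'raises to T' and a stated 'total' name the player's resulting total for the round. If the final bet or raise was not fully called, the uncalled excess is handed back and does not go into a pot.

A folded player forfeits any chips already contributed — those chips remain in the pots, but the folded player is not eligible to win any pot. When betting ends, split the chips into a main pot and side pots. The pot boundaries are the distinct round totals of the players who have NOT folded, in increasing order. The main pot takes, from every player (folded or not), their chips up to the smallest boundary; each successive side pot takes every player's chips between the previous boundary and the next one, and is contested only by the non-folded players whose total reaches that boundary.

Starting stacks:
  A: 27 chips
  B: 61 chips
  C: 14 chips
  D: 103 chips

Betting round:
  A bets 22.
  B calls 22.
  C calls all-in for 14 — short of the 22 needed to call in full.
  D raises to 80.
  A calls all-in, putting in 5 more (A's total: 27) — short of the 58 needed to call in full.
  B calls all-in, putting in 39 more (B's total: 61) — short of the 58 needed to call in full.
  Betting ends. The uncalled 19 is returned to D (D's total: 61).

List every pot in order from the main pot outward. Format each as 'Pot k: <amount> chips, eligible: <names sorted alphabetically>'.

Contributions (after 19 returned to D): A=27, B=61, C=14, D=61
Pot levels (distinct totals of non-folded players): 14, 27, 61
Layer 1-14: 14 each from A, B, C, D = 14*4 = 56 chips; eligible A, B, C, D
Layer 15-27: 13 each from A, B, D = 13*3 = 39 chips; eligible A, B, D
Layer 28-61: 34 each from B, D = 34*2 = 68 chips; eligible B, D

Pot 1: 56 chips, eligible: A, B, C, D
Pot 2: 39 chips, eligible: A, B, D
Pot 3: 68 chips, eligible: B, D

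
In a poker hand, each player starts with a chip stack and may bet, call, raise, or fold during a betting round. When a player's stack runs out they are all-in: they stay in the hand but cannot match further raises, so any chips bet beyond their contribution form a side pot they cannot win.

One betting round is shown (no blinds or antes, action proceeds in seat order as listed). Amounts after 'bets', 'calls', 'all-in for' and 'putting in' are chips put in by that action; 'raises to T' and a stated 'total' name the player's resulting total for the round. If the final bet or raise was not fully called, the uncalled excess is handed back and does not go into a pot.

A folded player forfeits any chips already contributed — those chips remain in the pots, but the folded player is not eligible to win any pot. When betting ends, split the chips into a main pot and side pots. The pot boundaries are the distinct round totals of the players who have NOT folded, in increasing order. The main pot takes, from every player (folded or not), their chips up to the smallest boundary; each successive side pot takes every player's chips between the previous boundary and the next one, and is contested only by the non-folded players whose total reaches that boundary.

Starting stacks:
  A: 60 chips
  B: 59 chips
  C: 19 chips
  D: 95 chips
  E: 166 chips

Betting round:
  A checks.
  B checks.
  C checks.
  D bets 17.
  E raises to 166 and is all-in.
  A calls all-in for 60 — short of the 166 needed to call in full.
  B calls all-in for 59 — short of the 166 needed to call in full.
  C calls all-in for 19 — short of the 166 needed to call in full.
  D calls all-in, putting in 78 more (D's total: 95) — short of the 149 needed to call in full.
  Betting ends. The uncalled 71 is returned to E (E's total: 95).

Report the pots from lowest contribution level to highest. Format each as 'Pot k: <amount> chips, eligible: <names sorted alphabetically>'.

Contributions (after 71 returned to E): A=60, B=59, C=19, D=95, E=95
Pot levels (distinct totals of non-folded players): 19, 59, 60, 95
Layer 1-19: 19 each from A, B, C, D, E = 19*5 = 95 chips; eligible A, B, C, D, E
Layer 20-59: 40 each from A, B, D, E = 40*4 = 160 chips; eligible A, B, D, E
Layer 60-60: 1 each from A, D, E = 1*3 = 3 chips; eligible A, D, E
Layer 61-95: 35 each from D, E = 35*2 = 70 chips; eligible D, E

Pot 1: 95 chips, eligible: A, B, C, D, E
Pot 2: 160 chips, eligible: A, B, D, E
Pot 3: 3 chips, eligible: A, D, E
Pot 4: 70 chips, eligible: D, E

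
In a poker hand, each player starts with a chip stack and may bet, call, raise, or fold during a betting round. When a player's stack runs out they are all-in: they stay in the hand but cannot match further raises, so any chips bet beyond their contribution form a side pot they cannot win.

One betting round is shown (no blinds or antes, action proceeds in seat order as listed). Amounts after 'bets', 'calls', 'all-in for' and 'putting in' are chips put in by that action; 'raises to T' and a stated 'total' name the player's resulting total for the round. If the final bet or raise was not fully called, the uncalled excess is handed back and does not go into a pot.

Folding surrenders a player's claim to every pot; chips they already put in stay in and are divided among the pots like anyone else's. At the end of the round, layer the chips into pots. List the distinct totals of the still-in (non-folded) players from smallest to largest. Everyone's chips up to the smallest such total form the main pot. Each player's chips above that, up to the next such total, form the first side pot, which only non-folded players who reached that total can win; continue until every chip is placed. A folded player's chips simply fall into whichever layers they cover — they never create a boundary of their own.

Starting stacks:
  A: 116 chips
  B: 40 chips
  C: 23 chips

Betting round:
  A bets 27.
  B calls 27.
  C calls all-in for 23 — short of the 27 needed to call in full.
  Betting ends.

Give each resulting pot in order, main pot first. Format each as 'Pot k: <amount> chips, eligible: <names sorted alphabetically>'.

Pot 1: 69 chips, eligible: A, B, C
Pot 2: 8 chips, eligible: A, B

Derivation:
Contributions: A=27, B=27, C=23
Pot levels (distinct totals of non-folded players): 23, 27
Layer 1-23: 23 each from A, B, C = 23*3 = 69 chips; eligible A, B, C
Layer 24-27: 4 each from A, B = 4*2 = 8 chips; eligible A, B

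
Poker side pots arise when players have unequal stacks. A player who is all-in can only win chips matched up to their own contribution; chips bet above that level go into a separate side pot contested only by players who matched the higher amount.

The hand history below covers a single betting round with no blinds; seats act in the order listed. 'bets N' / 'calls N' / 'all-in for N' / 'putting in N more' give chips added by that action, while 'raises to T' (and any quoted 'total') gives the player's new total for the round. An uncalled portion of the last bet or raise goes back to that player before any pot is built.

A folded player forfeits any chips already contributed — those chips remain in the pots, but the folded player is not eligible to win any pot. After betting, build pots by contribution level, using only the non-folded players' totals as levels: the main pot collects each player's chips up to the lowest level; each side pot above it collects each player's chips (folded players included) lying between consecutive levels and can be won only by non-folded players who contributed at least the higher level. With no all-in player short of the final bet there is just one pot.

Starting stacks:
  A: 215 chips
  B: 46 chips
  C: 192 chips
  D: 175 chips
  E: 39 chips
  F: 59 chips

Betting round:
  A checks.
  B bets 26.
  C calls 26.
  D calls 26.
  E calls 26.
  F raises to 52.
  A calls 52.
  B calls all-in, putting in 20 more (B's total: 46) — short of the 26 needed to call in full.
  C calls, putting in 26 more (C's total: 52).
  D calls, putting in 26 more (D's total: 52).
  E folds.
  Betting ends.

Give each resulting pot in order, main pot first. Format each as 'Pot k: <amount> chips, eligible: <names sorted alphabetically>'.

Pot 1: 256 chips, eligible: A, B, C, D, F
Pot 2: 24 chips, eligible: A, C, D, F

Derivation:
Contributions: A=52, B=46, C=52, D=52, E=26, F=52
Folded: E
Pot levels (distinct totals of non-folded players): 46, 52
Layer 1-46: A 46 + B 46 + C 46 + D 46 + E 26 + F 46 = 256 chips; eligible A, B, C, D, F
Layer 47-52: 6 each from A, C, D, F = 6*4 = 24 chips; eligible A, C, D, F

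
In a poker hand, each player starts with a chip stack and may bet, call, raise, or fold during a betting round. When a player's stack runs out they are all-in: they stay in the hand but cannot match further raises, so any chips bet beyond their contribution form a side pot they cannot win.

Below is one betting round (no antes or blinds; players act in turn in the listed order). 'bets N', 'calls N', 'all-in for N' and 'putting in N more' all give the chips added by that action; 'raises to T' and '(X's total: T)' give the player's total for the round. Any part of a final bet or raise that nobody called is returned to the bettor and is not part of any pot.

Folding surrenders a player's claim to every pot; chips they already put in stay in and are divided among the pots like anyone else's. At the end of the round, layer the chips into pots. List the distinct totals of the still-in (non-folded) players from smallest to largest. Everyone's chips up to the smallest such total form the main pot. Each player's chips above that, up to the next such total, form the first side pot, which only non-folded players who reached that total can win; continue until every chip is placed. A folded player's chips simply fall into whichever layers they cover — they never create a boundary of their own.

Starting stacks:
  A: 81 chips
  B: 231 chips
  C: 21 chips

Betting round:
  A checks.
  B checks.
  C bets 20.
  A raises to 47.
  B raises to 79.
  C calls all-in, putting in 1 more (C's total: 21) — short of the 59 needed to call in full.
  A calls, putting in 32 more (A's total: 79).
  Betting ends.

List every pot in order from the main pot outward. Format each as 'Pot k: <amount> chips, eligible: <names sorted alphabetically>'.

Contributions: A=79, B=79, C=21
Pot levels (distinct totals of non-folded players): 21, 79
Layer 1-21: 21 each from A, B, C = 21*3 = 63 chips; eligible A, B, C
Layer 22-79: 58 each from A, B = 58*2 = 116 chips; eligible A, B

Pot 1: 63 chips, eligible: A, B, C
Pot 2: 116 chips, eligible: A, B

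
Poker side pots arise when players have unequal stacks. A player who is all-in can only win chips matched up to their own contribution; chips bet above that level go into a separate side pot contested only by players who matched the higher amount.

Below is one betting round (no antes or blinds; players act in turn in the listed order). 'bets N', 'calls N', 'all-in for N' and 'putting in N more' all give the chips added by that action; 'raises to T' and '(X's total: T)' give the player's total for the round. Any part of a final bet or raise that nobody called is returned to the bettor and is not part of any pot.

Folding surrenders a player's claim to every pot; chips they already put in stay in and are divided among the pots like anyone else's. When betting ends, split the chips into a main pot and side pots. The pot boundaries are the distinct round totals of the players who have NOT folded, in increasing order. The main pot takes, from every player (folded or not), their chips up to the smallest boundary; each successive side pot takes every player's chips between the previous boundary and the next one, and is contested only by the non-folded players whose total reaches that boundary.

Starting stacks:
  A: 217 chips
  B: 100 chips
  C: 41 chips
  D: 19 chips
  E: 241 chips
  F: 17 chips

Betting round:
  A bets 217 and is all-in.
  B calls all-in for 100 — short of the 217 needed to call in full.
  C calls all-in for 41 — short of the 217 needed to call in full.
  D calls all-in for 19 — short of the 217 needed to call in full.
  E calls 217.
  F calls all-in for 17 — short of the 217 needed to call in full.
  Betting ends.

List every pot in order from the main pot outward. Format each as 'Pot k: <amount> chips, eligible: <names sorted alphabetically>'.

Contributions: A=217, B=100, C=41, D=19, E=217, F=17
Pot levels (distinct totals of non-folded players): 17, 19, 41, 100, 217
Layer 1-17: 17 each from A, B, C, D, E, F = 17*6 = 102 chips; eligible A, B, C, D, E, F
Layer 18-19: 2 each from A, B, C, D, E = 2*5 = 10 chips; eligible A, B, C, D, E
Layer 20-41: 22 each from A, B, C, E = 22*4 = 88 chips; eligible A, B, C, E
Layer 42-100: 59 each from A, B, E = 59*3 = 177 chips; eligible A, B, E
Layer 101-217: 117 each from A, E = 117*2 = 234 chips; eligible A, E

Pot 1: 102 chips, eligible: A, B, C, D, E, F
Pot 2: 10 chips, eligible: A, B, C, D, E
Pot 3: 88 chips, eligible: A, B, C, E
Pot 4: 177 chips, eligible: A, B, E
Pot 5: 234 chips, eligible: A, E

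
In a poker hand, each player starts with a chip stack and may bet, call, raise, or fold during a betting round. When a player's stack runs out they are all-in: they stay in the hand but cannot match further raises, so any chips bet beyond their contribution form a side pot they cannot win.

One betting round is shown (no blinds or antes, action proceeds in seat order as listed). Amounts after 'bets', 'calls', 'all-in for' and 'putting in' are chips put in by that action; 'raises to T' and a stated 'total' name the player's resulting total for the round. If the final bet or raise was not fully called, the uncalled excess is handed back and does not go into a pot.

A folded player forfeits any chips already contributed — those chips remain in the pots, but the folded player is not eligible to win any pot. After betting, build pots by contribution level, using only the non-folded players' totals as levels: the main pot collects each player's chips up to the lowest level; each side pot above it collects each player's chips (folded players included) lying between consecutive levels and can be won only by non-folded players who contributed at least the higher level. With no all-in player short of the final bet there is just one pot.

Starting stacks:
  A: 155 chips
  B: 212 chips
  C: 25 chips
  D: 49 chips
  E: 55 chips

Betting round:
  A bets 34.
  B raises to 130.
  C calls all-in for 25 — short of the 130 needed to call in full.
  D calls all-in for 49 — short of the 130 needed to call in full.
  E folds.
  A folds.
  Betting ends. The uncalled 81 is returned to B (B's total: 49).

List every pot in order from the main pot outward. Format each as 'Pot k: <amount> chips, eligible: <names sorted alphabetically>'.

Pot 1: 100 chips, eligible: B, C, D
Pot 2: 57 chips, eligible: B, D

Derivation:
Contributions (after 81 returned to B): A=34, B=49, C=25, D=49
Folded: A, E
Pot levels (distinct totals of non-folded players): 25, 49
Layer 1-25: 25 each from A, B, C, D = 25*4 = 100 chips; eligible B, C, D
Layer 26-49: A 9 + B 24 + D 24 = 57 chips; eligible B, D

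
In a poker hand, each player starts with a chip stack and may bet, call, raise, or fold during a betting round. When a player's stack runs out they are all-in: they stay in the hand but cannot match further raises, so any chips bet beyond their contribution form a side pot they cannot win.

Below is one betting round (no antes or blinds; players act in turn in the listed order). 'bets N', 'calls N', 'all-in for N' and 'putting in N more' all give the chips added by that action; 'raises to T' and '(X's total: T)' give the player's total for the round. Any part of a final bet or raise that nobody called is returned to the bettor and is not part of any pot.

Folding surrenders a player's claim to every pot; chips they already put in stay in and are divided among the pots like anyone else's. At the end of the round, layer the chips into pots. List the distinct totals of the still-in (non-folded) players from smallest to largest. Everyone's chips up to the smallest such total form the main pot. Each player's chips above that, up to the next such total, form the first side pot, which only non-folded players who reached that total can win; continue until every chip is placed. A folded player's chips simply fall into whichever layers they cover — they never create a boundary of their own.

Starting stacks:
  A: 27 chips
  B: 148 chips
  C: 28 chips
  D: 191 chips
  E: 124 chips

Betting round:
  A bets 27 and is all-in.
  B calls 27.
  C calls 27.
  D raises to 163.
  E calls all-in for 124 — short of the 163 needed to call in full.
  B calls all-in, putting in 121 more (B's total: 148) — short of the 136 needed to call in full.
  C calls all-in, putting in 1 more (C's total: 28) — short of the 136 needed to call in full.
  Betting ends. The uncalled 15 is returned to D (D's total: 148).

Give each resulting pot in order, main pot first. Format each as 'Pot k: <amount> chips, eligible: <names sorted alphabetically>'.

Pot 1: 135 chips, eligible: A, B, C, D, E
Pot 2: 4 chips, eligible: B, C, D, E
Pot 3: 288 chips, eligible: B, D, E
Pot 4: 48 chips, eligible: B, D

Derivation:
Contributions (after 15 returned to D): A=27, B=148, C=28, D=148, E=124
Pot levels (distinct totals of non-folded players): 27, 28, 124, 148
Layer 1-27: 27 each from A, B, C, D, E = 27*5 = 135 chips; eligible A, B, C, D, E
Layer 28-28: 1 each from B, C, D, E = 1*4 = 4 chips; eligible B, C, D, E
Layer 29-124: 96 each from B, D, E = 96*3 = 288 chips; eligible B, D, E
Layer 125-148: 24 each from B, D = 24*2 = 48 chips; eligible B, D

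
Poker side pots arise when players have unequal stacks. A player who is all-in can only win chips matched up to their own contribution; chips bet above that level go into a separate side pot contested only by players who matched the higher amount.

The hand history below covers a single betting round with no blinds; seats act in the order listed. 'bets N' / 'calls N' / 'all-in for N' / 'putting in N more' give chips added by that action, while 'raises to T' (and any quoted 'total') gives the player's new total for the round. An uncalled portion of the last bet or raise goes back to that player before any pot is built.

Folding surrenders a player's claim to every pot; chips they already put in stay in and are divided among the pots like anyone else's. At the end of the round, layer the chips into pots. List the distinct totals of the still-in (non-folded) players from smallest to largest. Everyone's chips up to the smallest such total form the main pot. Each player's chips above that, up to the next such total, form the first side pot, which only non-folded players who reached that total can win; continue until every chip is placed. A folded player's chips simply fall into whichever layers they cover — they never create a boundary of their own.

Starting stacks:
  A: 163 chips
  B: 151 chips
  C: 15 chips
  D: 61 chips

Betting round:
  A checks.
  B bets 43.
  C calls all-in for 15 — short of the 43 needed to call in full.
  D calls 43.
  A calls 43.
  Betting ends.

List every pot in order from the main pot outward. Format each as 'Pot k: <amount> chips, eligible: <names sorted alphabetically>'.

Contributions: A=43, B=43, C=15, D=43
Pot levels (distinct totals of non-folded players): 15, 43
Layer 1-15: 15 each from A, B, C, D = 15*4 = 60 chips; eligible A, B, C, D
Layer 16-43: 28 each from A, B, D = 28*3 = 84 chips; eligible A, B, D

Pot 1: 60 chips, eligible: A, B, C, D
Pot 2: 84 chips, eligible: A, B, D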